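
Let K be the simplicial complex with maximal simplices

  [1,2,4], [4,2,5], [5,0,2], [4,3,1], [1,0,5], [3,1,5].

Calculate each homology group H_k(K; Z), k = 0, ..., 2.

Order the vertices as 0 < 1 < 2 < 3 < 4 < 5. Listing each simplex with vertices in this order, K has dimension 2 with simplices:

  0-simplices (6): [0], [1], [2], [3], [4], [5]
  1-simplices (12): [0,1], [0,2], [0,5], [1,2], [1,3], [1,4], [1,5], [2,4], [2,5], [3,4], [3,5], [4,5]
  2-simplices (6): [0,1,5], [0,2,5], [1,2,4], [1,3,4], [1,3,5], [2,4,5]

so the chain groups are C_0 ≅ Z^6, C_1 ≅ Z^12, C_2 ≅ Z^6.

∂_1: C_1 → C_0 is given by ∂[p,q] = [q] − [p]. For instance
  ∂[3,5] = [5] − [3].
The 6×12 boundary matrix has rank 5 and Smith normal form diag(1,1,1,1,1).

The boundary map ∂_2: C_2 → C_1 maps a triangle to the signed sum of its edges. For instance
  ∂[0,1,5] = [1,5] − [0,5] + [0,1],
  ∂[1,3,5] = [3,5] − [1,5] + [1,3].
The resulting 12×6 matrix has rank 6, and its Smith normal form has invariant factors (1,1,1,1,1,1).

Computing H_k = (kernel of ∂_k) / (image of ∂_{k+1}):

  H_0: rank C_0 − rank ∂_1 = 6 − 5 = 1, and the invariant factors of ∂_1 are all 1, so H_0 ≅ Z.
  H_1: rank ker ∂_1 − rank ∂_2 = (12 − 5) − 6 = 1, and the invariant factors of ∂_2 are all 1, so H_1 ≅ Z.
  H_2: rank ker ∂_2 − rank ∂_3 = (6 − 6) − 0 = 0, and there is no ∂_3, so H_2 ≅ 0.

H_0 ≅ Z,  H_1 ≅ Z,  H_2 = 0.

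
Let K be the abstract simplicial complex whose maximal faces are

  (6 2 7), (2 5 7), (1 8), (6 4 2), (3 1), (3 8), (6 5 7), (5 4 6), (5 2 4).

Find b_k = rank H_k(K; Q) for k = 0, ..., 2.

Fix the vertex order 1 < 2 < 3 < 4 < 5 < 6 < 7 < 8 and write every simplex with vertices in increasing order. Then dim K = 2 and the simplices of K are:

  0-simplices (8): [1], [2], [3], [4], [5], [6], [7], [8]
  1-simplices (12): [1,3], [1,8], [2,4], [2,5], [2,6], [2,7], [3,8], [4,5], [4,6], [5,6], [5,7], [6,7]
  2-simplices (6): [2,4,5], [2,4,6], [2,5,7], [2,6,7], [4,5,6], [5,6,7]

so the chain groups are C_0 ≅ Z^8, C_1 ≅ Z^12, C_2 ≅ Z^6.

∂_1: C_1 → C_0 sends each edge [p,q] (with p < q) to q − p. For instance
  ∂[2,4] = [4] − [2].
As a 8×12 matrix over Z this has rank 6, with invariant factors (1,1,1,1,1,1).

The boundary map ∂_2: C_2 → C_1 acts by ∂[p,q,r] = [q,r] − [p,r] + [p,q]. For instance
  ∂[2,4,6] = [4,6] − [2,6] + [2,4],
  ∂[4,5,6] = [5,6] − [4,6] + [4,5].
This gives a 12×6 integer matrix of rank 5; reducing to Smith normal form yields diagonal entries (1,1,1,1,1).

Reading off H_k = ker ∂_k / im ∂_{k+1}:

  H_0: rank C_0 − rank ∂_1 = 8 − 6 = 2, and the invariant factors of ∂_1 are all 1, so H_0 ≅ Z^2.
  H_1: rank ker ∂_1 − rank ∂_2 = (12 − 6) − 5 = 1, and the invariant factors of ∂_2 are all 1, so H_1 ≅ Z.
  H_2: rank ker ∂_2 − rank ∂_3 = (6 − 5) − 0 = 1, and there is no ∂_3, so H_2 ≅ Z.

(K is a triangulation of the disjoint union of the 2-sphere S^2 and the circle S^1.)

Hence the Betti numbers are b_0 = 2, b_1 = 1, b_2 = 1.

b_0 = 2, b_1 = 1, b_2 = 1.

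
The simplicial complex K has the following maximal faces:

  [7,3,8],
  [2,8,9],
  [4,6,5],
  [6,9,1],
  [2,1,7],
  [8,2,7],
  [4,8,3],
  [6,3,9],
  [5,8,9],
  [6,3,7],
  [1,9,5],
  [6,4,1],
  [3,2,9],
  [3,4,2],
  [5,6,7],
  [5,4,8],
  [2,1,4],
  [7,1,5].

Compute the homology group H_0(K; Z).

H_0 ≅ Z.

K has 9 vertices, 27 edges, 18 triangles.
rank ∂_0 = 0, rank ∂_1 = 8 ⇒ b_0 = 9 − 0 − 8 = 1; all invariant factors of ∂_1 are 1 so no torsion. So H_0 ≅ Z.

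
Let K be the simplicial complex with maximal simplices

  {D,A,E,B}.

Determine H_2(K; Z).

H_2 = 0.

Order the vertices as A < B < D < E. Listing each simplex with vertices in this order, K has dimension 3 with simplices:

  0-simplices (4): A, B, D, E
  1-simplices (6): AB, AD, AE, BD, BE, DE
  2-simplices (4): ABD, ABE, ADE, BDE
  3-simplices (1): ABDE

so the chain groups are C_0 ≅ Z^4, C_1 ≅ Z^6, C_2 ≅ Z^4, C_3 ≅ Z^1.

Boundary ∂_1: C_1 → C_0 is given by ∂[p,q] = [q] − [p]. For instance
  ∂DE = E − D.
As a 4×6 matrix over Z this has rank 3, with invariant factors (1,1,1).

Boundary ∂_2: C_2 → C_1 acts by ∂[p,q,r] = [q,r] − [p,r] + [p,q]. For instance
  ∂ABE = BE − AE + AB,
  ∂ABD = BD − AD + AB.
The resulting 6×4 matrix has rank 3, and its Smith normal form has invariant factors (1,1,1).

∂_3: C_3 → C_2 sends each 3-simplex σ to the alternating sum Σ_i (−1)^i (σ with its i-th vertex removed). For instance
  ∂ABDE = BDE − ADE + ABE − ABD.
This gives a 4×1 integer matrix of rank 1; reducing to Smith normal form yields diagonal entries (1).

From H_k ≅ ker(∂_k) / im(∂_{k+1}) we obtain:

  H_2: rank ker ∂_2 − rank ∂_3 = (4 − 3) − 1 = 0, and the invariant factors of ∂_3 are all 1, so H_2 ≅ 0.

(K is a triangulation of the 3-simplex.)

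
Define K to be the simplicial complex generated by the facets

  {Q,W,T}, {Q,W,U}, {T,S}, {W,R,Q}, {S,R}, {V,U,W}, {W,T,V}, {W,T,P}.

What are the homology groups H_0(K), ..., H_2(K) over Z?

Order the vertices as P < Q < R < S < T < U < V < W. Listing each simplex with vertices in this order, K has dimension 2 with simplices:

  0-simplices (8): P, Q, R, S, T, U, V, W
  1-simplices (14): PT, PW, QR, QT, QU, QW, RS, RW, ST, TV, TW, UV, UW, VW
  2-simplices (6): PTW, QRW, QTW, QUW, TVW, UVW

so the chain groups are C_0 ≅ Z^8, C_1 ≅ Z^14, C_2 ≅ Z^6.

∂_1: C_1 → C_0 is given by ∂[p,q] = [q] − [p].
The resulting 8×14 matrix has rank 7, and its Smith normal form has invariant factors (1,1,1,1,1,1,1).

The boundary map ∂_2: C_2 → C_1 sends each 2-simplex [p,q,r] to [q,r] − [p,r] + [p,q]. For instance
  ∂QUW = UW − QW + QU,
  ∂QTW = TW − QW + QT.
The resulting 14×6 matrix has rank 6, and its Smith normal form has invariant factors (1,1,1,1,1,1).

Now H_k = ker ∂_k / im ∂_{k+1}, so:

  H_0: rank C_0 − rank ∂_1 = 8 − 7 = 1, and the invariant factors of ∂_1 are all 1, so H_0 ≅ Z.
  H_1: rank ker ∂_1 − rank ∂_2 = (14 − 7) − 6 = 1, and the invariant factors of ∂_2 are all 1, so H_1 ≅ Z.
  H_2: rank ker ∂_2 − rank ∂_3 = (6 − 6) − 0 = 0, and there is no ∂_3, so H_2 ≅ 0.

H_0 = Z,  H_1 = Z,  H_2 = 0.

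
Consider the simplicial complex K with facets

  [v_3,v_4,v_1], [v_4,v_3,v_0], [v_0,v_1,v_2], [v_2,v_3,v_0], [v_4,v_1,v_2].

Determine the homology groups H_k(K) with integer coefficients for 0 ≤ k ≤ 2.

Fix the vertex order v_0 < v_1 < v_2 < v_3 < v_4 and write every simplex with vertices in increasing order. Then dim K = 2 and the simplices of K are:

  0-simplices (5): [v_0], [v_1], [v_2], [v_3], [v_4]
  1-simplices (10): [v_0,v_1], [v_0,v_2], [v_0,v_3], [v_0,v_4], [v_1,v_2], [v_1,v_3], [v_1,v_4], [v_2,v_3], [v_2,v_4], [v_3,v_4]
  2-simplices (5): [v_0,v_1,v_2], [v_0,v_2,v_3], [v_0,v_3,v_4], [v_1,v_2,v_4], [v_1,v_3,v_4]

giving chain groups C_0 ≅ Z^5, C_1 ≅ Z^10, C_2 ≅ Z^5.

The boundary map ∂_1: C_1 → C_0 maps an edge to its endpoints' difference, ∂[p,q] = q − p. For instance
  ∂[v_3,v_4] = [v_4] − [v_3].
The 5×10 boundary matrix has rank 4 and Smith normal form diag(1,1,1,1).

The boundary map ∂_2: C_2 → C_1 sends each 2-simplex [p,q,r] to [q,r] − [p,r] + [p,q]. For instance
  ∂[v_1,v_2,v_4] = [v_2,v_4] − [v_1,v_4] + [v_1,v_2],
  ∂[v_1,v_3,v_4] = [v_3,v_4] − [v_1,v_4] + [v_1,v_3].
The 10×5 boundary matrix has rank 5 and Smith normal form diag(1,1,1,1,1).

Now H_k = ker ∂_k / im ∂_{k+1}, so:

  H_0: rank C_0 − rank ∂_1 = 5 − 4 = 1, and the invariant factors of ∂_1 are all 1, so H_0 ≅ Z.
  H_1: rank ker ∂_1 − rank ∂_2 = (10 − 4) − 5 = 1, and the invariant factors of ∂_2 are all 1, so H_1 ≅ Z.
  H_2: rank ker ∂_2 − rank ∂_3 = (5 − 5) − 0 = 0, and there is no ∂_3, so H_2 ≅ 0.

H_0 ≅ Z,  H_1 ≅ Z,  H_2 = 0.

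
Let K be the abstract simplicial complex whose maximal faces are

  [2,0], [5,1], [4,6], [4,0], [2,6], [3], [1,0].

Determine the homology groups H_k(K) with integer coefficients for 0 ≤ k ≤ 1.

We work with the vertex ordering 0 < 1 < 2 < 3 < 4 < 5 < 6. The simplices of K, each written with vertices in increasing order, are:

  0-simplices (7): [0], [1], [2], [3], [4], [5], [6]
  1-simplices (6): [0,1], [0,2], [0,4], [1,5], [2,6], [4,6]

Hence C_0 ≅ Z^7, C_1 ≅ Z^6.

Boundary ∂_1: C_1 → C_0 is given by ∂[p,q] = [q] − [p].
This gives a 7×6 integer matrix of rank 5; reducing to Smith normal form yields diagonal entries (1,1,1,1,1).

Computing H_k = (kernel of ∂_k) / (image of ∂_{k+1}):

  H_0: rank C_0 − rank ∂_1 = 7 − 5 = 2, and the invariant factors of ∂_1 are all 1, so H_0 = Z^2.
  H_1: rank ker ∂_1 − rank ∂_2 = (6 − 5) − 0 = 1, and there is no ∂_2, so H_1 = Z.

H_0 = Z^2,  H_1 = Z.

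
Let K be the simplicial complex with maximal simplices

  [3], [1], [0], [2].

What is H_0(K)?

H_0 ≅ Z^4.

Order the vertices as 0 < 1 < 2 < 3. Listing each simplex with vertices in this order, K has dimension 0 with simplices:

  0-simplices (4): [0], [1], [2], [3]

giving chain groups C_0 ≅ Z^4.

Reading off H_k = ker ∂_k / im ∂_{k+1}:

  H_0: rank C_0 − rank ∂_1 = 4 − 0 = 4, and there is no ∂_1, so H_0 = Z^4.

(K is a triangulation of a set of 4 points.)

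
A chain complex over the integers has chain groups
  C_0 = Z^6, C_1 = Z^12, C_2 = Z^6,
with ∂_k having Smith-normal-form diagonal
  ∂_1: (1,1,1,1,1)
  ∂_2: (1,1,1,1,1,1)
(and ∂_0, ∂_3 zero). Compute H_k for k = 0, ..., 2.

H_0: b_0 = 6 − 0 − 5 = 1; torsion from ∂_1 factors > 1: none. So H_0 = Z.
H_1: b_1 = 12 − 5 − 6 = 1; torsion from ∂_2 factors > 1: none. So H_1 = Z.
H_2: b_2 = 6 − 6 − 0 = 0; torsion from ∂_3 factors > 1: none. So H_2 = 0.

H_0 = Z,  H_1 = Z,  H_2 = 0.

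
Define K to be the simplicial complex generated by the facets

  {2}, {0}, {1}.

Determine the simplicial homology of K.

K has 3 vertices.
rank ∂_0 = 0, rank ∂_1 = 0 ⇒ b_0 = 3 − 0 − 0 = 3. So H_0 = Z^3.

H_0 ≅ Z^3.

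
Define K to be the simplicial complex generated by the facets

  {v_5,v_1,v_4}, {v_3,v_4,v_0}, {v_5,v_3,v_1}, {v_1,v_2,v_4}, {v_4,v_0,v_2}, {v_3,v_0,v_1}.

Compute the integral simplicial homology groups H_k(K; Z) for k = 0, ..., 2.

K has 6 vertices, 12 edges, 6 triangles.
rank ∂_0 = 0, rank ∂_1 = 5 ⇒ b_0 = 6 − 0 − 5 = 1; all invariant factors of ∂_1 are 1 so no torsion. So H_0 ≅ Z.
rank ∂_1 = 5, rank ∂_2 = 6 ⇒ b_1 = 12 − 5 − 6 = 1; all invariant factors of ∂_2 are 1 so no torsion. So H_1 ≅ Z.
rank ∂_2 = 6, rank ∂_3 = 0 ⇒ b_2 = 6 − 6 − 0 = 0. So H_2 ≅ 0.

H_0 ≅ Z,  H_1 ≅ Z,  H_2 = 0.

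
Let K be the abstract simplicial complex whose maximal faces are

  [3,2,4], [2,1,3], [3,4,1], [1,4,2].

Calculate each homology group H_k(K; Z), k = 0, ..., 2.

K has 4 vertices, 6 edges, 4 triangles.
rank ∂_0 = 0, rank ∂_1 = 3 ⇒ b_0 = 4 − 0 − 3 = 1; all invariant factors of ∂_1 are 1 so no torsion. So H_0 = Z.
rank ∂_1 = 3, rank ∂_2 = 3 ⇒ b_1 = 6 − 3 − 3 = 0; all invariant factors of ∂_2 are 1 so no torsion. So H_1 = 0.
rank ∂_2 = 3, rank ∂_3 = 0 ⇒ b_2 = 4 − 3 − 0 = 1. So H_2 = Z.

H_0 ≅ Z,  H_1 = 0,  H_2 ≅ Z.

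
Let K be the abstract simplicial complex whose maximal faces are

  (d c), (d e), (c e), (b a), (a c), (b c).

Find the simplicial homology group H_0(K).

H_0 = Z.

We work with the vertex ordering a < b < c < d < e. The simplices of K, each written with vertices in increasing order, are:

  0-simplices (5): a, b, c, d, e
  1-simplices (6): ab, ac, bc, cd, ce, de

so the chain groups are C_0 ≅ Z^5, C_1 ≅ Z^6.

∂_1: C_1 → C_0 sends each edge [p,q] (with p < q) to q − p. For instance
  ∂ce = e − c.
The resulting 5×6 matrix has rank 4, and its Smith normal form has invariant factors (1,1,1,1).

Computing H_k = (kernel of ∂_k) / (image of ∂_{k+1}):

  H_0: rank C_0 − rank ∂_1 = 5 − 4 = 1, and the invariant factors of ∂_1 are all 1, so H_0 ≅ Z.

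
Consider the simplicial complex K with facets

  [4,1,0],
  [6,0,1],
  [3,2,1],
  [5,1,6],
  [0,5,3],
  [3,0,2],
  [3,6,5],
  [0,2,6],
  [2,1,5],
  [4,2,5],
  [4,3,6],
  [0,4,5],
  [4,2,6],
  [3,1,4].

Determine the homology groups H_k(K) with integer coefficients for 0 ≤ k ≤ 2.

H_0 ≅ Z,  H_1 ≅ Z^2,  H_2 ≅ Z.

We work with the vertex ordering 0 < 1 < 2 < 3 < 4 < 5 < 6. The simplices of K, each written with vertices in increasing order, are:

  0-simplices (7): [0], [1], [2], [3], [4], [5], [6]
  1-simplices (21): [0,1], [0,2], [0,3], [0,4], [0,5], [0,6], [1,2], [1,3], [1,4], [1,5], [1,6], [2,3], [2,4], [2,5], [2,6], [3,4], [3,5], [3,6], [4,5], [4,6], [5,6]
  2-simplices (14): [0,1,4], [0,1,6], [0,2,3], [0,2,6], [0,3,5], [0,4,5], [1,2,3], [1,2,5], [1,3,4], [1,5,6], [2,4,5], [2,4,6], [3,4,6], [3,5,6]

giving chain groups C_0 ≅ Z^7, C_1 ≅ Z^21, C_2 ≅ Z^14.

∂_1: C_1 → C_0 maps an edge to its endpoints' difference, ∂[p,q] = q − p. For instance
  ∂[0,4] = [4] − [0].
As a 7×21 matrix over Z this has rank 6, with invariant factors (1,1,1,1,1,1).

∂_2: C_2 → C_1 acts by ∂[p,q,r] = [q,r] − [p,r] + [p,q]. For instance
  ∂[2,4,6] = [4,6] − [2,6] + [2,4],
  ∂[1,2,5] = [2,5] − [1,5] + [1,2].
As a 21×14 matrix over Z this has rank 13, with invariant factors (1,1,1,1,1,1,1,1,1,1,1,1,1).

From H_k ≅ ker(∂_k) / im(∂_{k+1}) we obtain:

  H_0: rank C_0 − rank ∂_1 = 7 − 6 = 1, and the invariant factors of ∂_1 are all 1, so H_0 = Z.
  H_1: rank ker ∂_1 − rank ∂_2 = (21 − 6) − 13 = 2, and the invariant factors of ∂_2 are all 1, so H_1 = Z^2.
  H_2: rank ker ∂_2 − rank ∂_3 = (14 − 13) − 0 = 1, and there is no ∂_3, so H_2 = Z.

As a check, the Euler characteristic is 7 − 21 + 14 = 0, which agrees with 1 − 2 + 1 = 0.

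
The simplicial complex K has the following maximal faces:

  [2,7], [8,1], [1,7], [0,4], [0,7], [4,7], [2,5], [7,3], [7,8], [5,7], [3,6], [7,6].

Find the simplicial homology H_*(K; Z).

H_0 = Z,  H_1 = Z^4.

Order the vertices as 0 < 1 < 2 < 3 < 4 < 5 < 6 < 7 < 8. Listing each simplex with vertices in this order, K has dimension 1 with simplices:

  0-simplices (9): [0], [1], [2], [3], [4], [5], [6], [7], [8]
  1-simplices (12): [0,4], [0,7], [1,7], [1,8], [2,5], [2,7], [3,6], [3,7], [4,7], [5,7], [6,7], [7,8]

so the chain groups are C_0 ≅ Z^9, C_1 ≅ Z^12.

∂_1: C_1 → C_0 maps an edge to its endpoints' difference, ∂[p,q] = q − p.
The 9×12 boundary matrix has rank 8 and Smith normal form diag(1,1,1,1,1,1,1,1).

Reading off H_k = ker ∂_k / im ∂_{k+1}:

  H_0: rank C_0 − rank ∂_1 = 9 − 8 = 1, and the invariant factors of ∂_1 are all 1, so H_0 ≅ Z.
  H_1: rank ker ∂_1 − rank ∂_2 = (12 − 8) − 0 = 4, and there is no ∂_2, so H_1 ≅ Z^4.

As a check, the Euler characteristic is 9 − 12 = -3, which agrees with 1 − 4 = -3.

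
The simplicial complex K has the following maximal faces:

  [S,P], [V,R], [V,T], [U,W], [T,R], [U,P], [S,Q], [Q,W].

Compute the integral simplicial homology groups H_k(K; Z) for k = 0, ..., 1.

Take the total order P < Q < R < S < T < U < V < W on the vertex set. Then K (dimension 1) consists of the simplices:

  0-simplices (8): P, Q, R, S, T, U, V, W
  1-simplices (8): PS, PU, QS, QW, RT, RV, TV, UW

giving chain groups C_0 ≅ Z^8, C_1 ≅ Z^8.

∂_1: C_1 → C_0 is given by ∂[p,q] = [q] − [p]. For instance
  ∂PS = S − P.
As a 8×8 matrix over Z this has rank 6, with invariant factors (1,1,1,1,1,1).

Computing H_k = (kernel of ∂_k) / (image of ∂_{k+1}):

  H_0: rank C_0 − rank ∂_1 = 8 − 6 = 2, and the invariant factors of ∂_1 are all 1, so H_0 ≅ Z^2.
  H_1: rank ker ∂_1 − rank ∂_2 = (8 − 6) − 0 = 2, and there is no ∂_2, so H_1 ≅ Z^2.

As a check, the Euler characteristic is 8 − 8 = 0, which agrees with 2 − 2 = 0.

H_0 ≅ Z^2,  H_1 ≅ Z^2.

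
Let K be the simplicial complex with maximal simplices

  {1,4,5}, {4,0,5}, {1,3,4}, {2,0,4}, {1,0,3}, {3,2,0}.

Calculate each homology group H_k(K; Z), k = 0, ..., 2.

H_0 ≅ Z,  H_1 ≅ Z,  H_2 = 0.

Fix the vertex order 0 < 1 < 2 < 3 < 4 < 5 and write every simplex with vertices in increasing order. Then dim K = 2 and the simplices of K are:

  0-simplices (6): [0], [1], [2], [3], [4], [5]
  1-simplices (12): [0,1], [0,2], [0,3], [0,4], [0,5], [1,3], [1,4], [1,5], [2,3], [2,4], [3,4], [4,5]
  2-simplices (6): [0,1,3], [0,2,3], [0,2,4], [0,4,5], [1,3,4], [1,4,5]

so the chain groups are C_0 ≅ Z^6, C_1 ≅ Z^12, C_2 ≅ Z^6.

Boundary ∂_1: C_1 → C_0 maps an edge to its endpoints' difference, ∂[p,q] = q − p.
The resulting 6×12 matrix has rank 5, and its Smith normal form has invariant factors (1,1,1,1,1).

Boundary ∂_2: C_2 → C_1 maps a triangle to the signed sum of its edges. For instance
  ∂[0,2,4] = [2,4] − [0,4] + [0,2],
  ∂[1,3,4] = [3,4] − [1,4] + [1,3].
As a 12×6 matrix over Z this has rank 6, with invariant factors (1,1,1,1,1,1).

From H_k ≅ ker(∂_k) / im(∂_{k+1}) we obtain:

  H_0: rank C_0 − rank ∂_1 = 6 − 5 = 1, and the invariant factors of ∂_1 are all 1, so H_0 ≅ Z.
  H_1: rank ker ∂_1 − rank ∂_2 = (12 − 5) − 6 = 1, and the invariant factors of ∂_2 are all 1, so H_1 ≅ Z.
  H_2: rank ker ∂_2 − rank ∂_3 = (6 − 6) − 0 = 0, and there is no ∂_3, so H_2 ≅ 0.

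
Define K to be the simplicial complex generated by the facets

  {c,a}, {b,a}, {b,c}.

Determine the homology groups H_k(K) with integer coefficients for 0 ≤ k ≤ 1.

Take the total order a < b < c on the vertex set. Then K (dimension 1) consists of the simplices:

  0-simplices (3): a, b, c
  1-simplices (3): ab, ac, bc

giving chain groups C_0 ≅ Z^3, C_1 ≅ Z^3.

∂_1: C_1 → C_0 maps an edge to its endpoints' difference, ∂[p,q] = q − p.
The resulting 3×3 matrix has rank 2, and its Smith normal form has invariant factors (1,1).

Computing H_k = (kernel of ∂_k) / (image of ∂_{k+1}):

  H_0: rank C_0 − rank ∂_1 = 3 − 2 = 1, and the invariant factors of ∂_1 are all 1, so H_0 = Z.
  H_1: rank ker ∂_1 − rank ∂_2 = (3 − 2) − 0 = 1, and there is no ∂_2, so H_1 = Z.

H_0 ≅ Z,  H_1 ≅ Z.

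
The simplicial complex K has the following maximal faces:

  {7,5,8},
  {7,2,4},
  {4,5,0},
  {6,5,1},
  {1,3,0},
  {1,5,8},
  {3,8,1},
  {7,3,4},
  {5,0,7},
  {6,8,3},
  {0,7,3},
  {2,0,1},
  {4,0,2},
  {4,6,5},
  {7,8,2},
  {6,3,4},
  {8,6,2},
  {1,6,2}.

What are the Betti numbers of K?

Order the vertices as 0 < 1 < 2 < 3 < 4 < 5 < 6 < 7 < 8. Listing each simplex with vertices in this order, K has dimension 2 with simplices:

  0-simplices (9): [0], [1], [2], [3], [4], [5], [6], [7], [8]
  1-simplices (27): (27 of them)
  2-simplices (18): [0,1,2], [0,1,3], [0,2,4], [0,3,7], [0,4,5], [0,5,7], [1,2,6], [1,3,8], [1,5,6], [1,5,8], [2,4,7], [2,6,8], [2,7,8], [3,4,6], [3,4,7], [3,6,8], [4,5,6], [5,7,8]

so the chain groups are C_0 ≅ Z^9, C_1 ≅ Z^27, C_2 ≅ Z^18.

The boundary map ∂_1: C_1 → C_0 is given by ∂[p,q] = [q] − [p]. For instance
  ∂[5,8] = [8] − [5].
The resulting 9×27 matrix has rank 8, and its Smith normal form has invariant factors (1,1,1,1,1,1,1,1).

Boundary ∂_2: C_2 → C_1 sends each 2-simplex [p,q,r] to [q,r] − [p,r] + [p,q]. For instance
  ∂[1,5,8] = [5,8] − [1,8] + [1,5],
  ∂[0,5,7] = [5,7] − [0,7] + [0,5].
The 27×18 boundary matrix has rank 18 and Smith normal form diag(1,1,1,1,1,1,1,1,1,1,1,1,1,1,1,1,1,2).

Reading off H_k = ker ∂_k / im ∂_{k+1}:

  H_0: rank C_0 − rank ∂_1 = 9 − 8 = 1, and the invariant factors of ∂_1 are all 1, so H_0 ≅ Z.
  H_1: rank ker ∂_1 − rank ∂_2 = (27 − 8) − 18 = 1, and ∂_2 has invariant factor 2 > 1, so H_1 ≅ Z ⊕ Z/2.
  H_2: rank ker ∂_2 − rank ∂_3 = (18 − 18) − 0 = 0, and there is no ∂_3, so H_2 ≅ 0.

Hence the Betti numbers are b_0 = 1, b_1 = 1, b_2 = 0.

b_0 = 1, b_1 = 1, b_2 = 0.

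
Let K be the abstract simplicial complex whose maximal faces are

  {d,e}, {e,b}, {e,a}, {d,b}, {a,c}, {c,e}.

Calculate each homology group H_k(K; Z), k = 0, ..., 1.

H_0 ≅ Z,  H_1 ≅ Z^2.

Fix the vertex order a < b < c < d < e and write every simplex with vertices in increasing order. Then dim K = 1 and the simplices of K are:

  0-simplices (5): a, b, c, d, e
  1-simplices (6): ac, ae, bd, be, ce, de

giving chain groups C_0 ≅ Z^5, C_1 ≅ Z^6.

The boundary map ∂_1: C_1 → C_0 maps an edge to its endpoints' difference, ∂[p,q] = q − p.
This gives a 5×6 integer matrix of rank 4; reducing to Smith normal form yields diagonal entries (1,1,1,1).

Computing H_k = (kernel of ∂_k) / (image of ∂_{k+1}):

  H_0: rank C_0 − rank ∂_1 = 5 − 4 = 1, and the invariant factors of ∂_1 are all 1, so H_0 = Z.
  H_1: rank ker ∂_1 − rank ∂_2 = (6 − 4) − 0 = 2, and there is no ∂_2, so H_1 = Z^2.

As a check, the Euler characteristic is 5 − 6 = -1, which agrees with 1 − 2 = -1.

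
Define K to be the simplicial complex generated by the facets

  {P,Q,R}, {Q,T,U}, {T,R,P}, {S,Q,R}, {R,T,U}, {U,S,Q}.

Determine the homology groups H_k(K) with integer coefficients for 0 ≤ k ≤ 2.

H_0 = Z,  H_1 = Z,  H_2 = 0.

Order the vertices as P < Q < R < S < T < U. Listing each simplex with vertices in this order, K has dimension 2 with simplices:

  0-simplices (6): P, Q, R, S, T, U
  1-simplices (12): PQ, PR, PT, QR, QS, QT, QU, RS, RT, RU, SU, TU
  2-simplices (6): PQR, PRT, QRS, QSU, QTU, RTU

giving chain groups C_0 ≅ Z^6, C_1 ≅ Z^12, C_2 ≅ Z^6.

Boundary ∂_1: C_1 → C_0 maps an edge to its endpoints' difference, ∂[p,q] = q − p. For instance
  ∂RT = T − R.
The resulting 6×12 matrix has rank 5, and its Smith normal form has invariant factors (1,1,1,1,1).

∂_2: C_2 → C_1 maps a triangle to the signed sum of its edges. For instance
  ∂QRS = RS − QS + QR,
  ∂RTU = TU − RU + RT.
The resulting 12×6 matrix has rank 6, and its Smith normal form has invariant factors (1,1,1,1,1,1).

Now H_k = ker ∂_k / im ∂_{k+1}, so:

  H_0: rank C_0 − rank ∂_1 = 6 − 5 = 1, and the invariant factors of ∂_1 are all 1, so H_0 = Z.
  H_1: rank ker ∂_1 − rank ∂_2 = (12 − 5) − 6 = 1, and the invariant factors of ∂_2 are all 1, so H_1 = Z.
  H_2: rank ker ∂_2 − rank ∂_3 = (6 − 6) − 0 = 0, and there is no ∂_3, so H_2 = 0.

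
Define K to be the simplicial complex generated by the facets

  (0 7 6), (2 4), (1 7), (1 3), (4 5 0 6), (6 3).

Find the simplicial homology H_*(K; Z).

Take the total order 0 < 1 < 2 < 3 < 4 < 5 < 6 < 7 on the vertex set. Then K (dimension 3) consists of the simplices:

  0-simplices (8): [0], [1], [2], [3], [4], [5], [6], [7]
  1-simplices (12): [0,4], [0,5], [0,6], [0,7], [1,3], [1,7], [2,4], [3,6], [4,5], [4,6], [5,6], [6,7]
  2-simplices (5): [0,4,5], [0,4,6], [0,5,6], [0,6,7], [4,5,6]
  3-simplices (1): [0,4,5,6]

giving chain groups C_0 ≅ Z^8, C_1 ≅ Z^12, C_2 ≅ Z^5, C_3 ≅ Z^1.

∂_1: C_1 → C_0 is given by ∂[p,q] = [q] − [p]. For instance
  ∂[0,6] = [6] − [0].
As a 8×12 matrix over Z this has rank 7, with invariant factors (1,1,1,1,1,1,1).

∂_2: C_2 → C_1 acts by ∂[p,q,r] = [q,r] − [p,r] + [p,q]. For instance
  ∂[0,5,6] = [5,6] − [0,6] + [0,5],
  ∂[0,6,7] = [6,7] − [0,7] + [0,6].
The 12×5 boundary matrix has rank 4 and Smith normal form diag(1,1,1,1).

The boundary map ∂_3: C_3 → C_2 sends each 3-simplex σ to the alternating sum Σ_i (−1)^i (σ with its i-th vertex removed). For instance
  ∂[0,4,5,6] = [4,5,6] − [0,5,6] + [0,4,6] − [0,4,5].
This gives a 5×1 integer matrix of rank 1; reducing to Smith normal form yields diagonal entries (1).

Computing H_k = (kernel of ∂_k) / (image of ∂_{k+1}):

  H_0: rank C_0 − rank ∂_1 = 8 − 7 = 1, and the invariant factors of ∂_1 are all 1, so H_0 = Z.
  H_1: rank ker ∂_1 − rank ∂_2 = (12 − 7) − 4 = 1, and the invariant factors of ∂_2 are all 1, so H_1 = Z.
  H_2: rank ker ∂_2 − rank ∂_3 = (5 − 4) − 1 = 0, and the invariant factors of ∂_3 are all 1, so H_2 = 0.
  H_3: rank ker ∂_3 − rank ∂_4 = (1 − 1) − 0 = 0, and there is no ∂_4, so H_3 = 0.

H_0 = Z,  H_1 = Z,  H_2 = 0,  H_3 = 0.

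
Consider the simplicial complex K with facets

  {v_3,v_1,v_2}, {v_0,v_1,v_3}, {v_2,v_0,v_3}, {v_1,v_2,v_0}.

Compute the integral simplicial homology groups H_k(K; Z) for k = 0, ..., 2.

Fix the vertex order v_0 < v_1 < v_2 < v_3 and write every simplex with vertices in increasing order. Then dim K = 2 and the simplices of K are:

  0-simplices (4): [v_0], [v_1], [v_2], [v_3]
  1-simplices (6): [v_0,v_1], [v_0,v_2], [v_0,v_3], [v_1,v_2], [v_1,v_3], [v_2,v_3]
  2-simplices (4): [v_0,v_1,v_2], [v_0,v_1,v_3], [v_0,v_2,v_3], [v_1,v_2,v_3]

giving chain groups C_0 ≅ Z^4, C_1 ≅ Z^6, C_2 ≅ Z^4.

The boundary map ∂_1: C_1 → C_0 maps an edge to its endpoints' difference, ∂[p,q] = q − p. For instance
  ∂[v_1,v_3] = [v_3] − [v_1].
This gives a 4×6 integer matrix of rank 3; reducing to Smith normal form yields diagonal entries (1,1,1).

Boundary ∂_2: C_2 → C_1 sends each 2-simplex [p,q,r] to [q,r] − [p,r] + [p,q]. For instance
  ∂[v_0,v_1,v_2] = [v_1,v_2] − [v_0,v_2] + [v_0,v_1],
  ∂[v_0,v_1,v_3] = [v_1,v_3] − [v_0,v_3] + [v_0,v_1].
The 6×4 boundary matrix has rank 3 and Smith normal form diag(1,1,1).

From H_k ≅ ker(∂_k) / im(∂_{k+1}) we obtain:

  H_0: rank C_0 − rank ∂_1 = 4 − 3 = 1, and the invariant factors of ∂_1 are all 1, so H_0 = Z.
  H_1: rank ker ∂_1 − rank ∂_2 = (6 − 3) − 3 = 0, and the invariant factors of ∂_2 are all 1, so H_1 = 0.
  H_2: rank ker ∂_2 − rank ∂_3 = (4 − 3) − 0 = 1, and there is no ∂_3, so H_2 = Z.

H_0 = Z,  H_1 = 0,  H_2 = Z.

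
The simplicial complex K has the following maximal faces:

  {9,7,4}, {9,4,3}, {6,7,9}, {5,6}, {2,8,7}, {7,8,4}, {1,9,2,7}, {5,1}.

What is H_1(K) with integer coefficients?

Order the vertices as 1 < 2 < 3 < 4 < 5 < 6 < 7 < 8 < 9. Listing each simplex with vertices in this order, K has dimension 3 with simplices:

  0-simplices (9): [1], [2], [3], [4], [5], [6], [7], [8], [9]
  1-simplices (17): [1,2], [1,5], [1,7], [1,9], [2,7], [2,8], [2,9], [3,4], [3,9], [4,7], [4,8], [4,9], [5,6], [6,7], [6,9], [7,8], [7,9]
  2-simplices (9): [1,2,7], [1,2,9], [1,7,9], [2,7,8], [2,7,9], [3,4,9], [4,7,8], [4,7,9], [6,7,9]
  3-simplices (1): [1,2,7,9]

so the chain groups are C_0 ≅ Z^9, C_1 ≅ Z^17, C_2 ≅ Z^9, C_3 ≅ Z^1.

Boundary ∂_1: C_1 → C_0 is given by ∂[p,q] = [q] − [p]. For instance
  ∂[4,8] = [8] − [4].
As a 9×17 matrix over Z this has rank 8, with invariant factors (1,1,1,1,1,1,1,1).

The boundary map ∂_2: C_2 → C_1 sends each 2-simplex [p,q,r] to [q,r] − [p,r] + [p,q]. For instance
  ∂[4,7,9] = [7,9] − [4,9] + [4,7],
  ∂[1,7,9] = [7,9] − [1,9] + [1,7].
The resulting 17×9 matrix has rank 8, and its Smith normal form has invariant factors (1,1,1,1,1,1,1,1).

Boundary ∂_3: C_3 → C_2 sends each 3-simplex σ to the alternating sum Σ_i (−1)^i (σ with its i-th vertex removed). For instance
  ∂[1,2,7,9] = [2,7,9] − [1,7,9] + [1,2,9] − [1,2,7].
This gives a 9×1 integer matrix of rank 1; reducing to Smith normal form yields diagonal entries (1).

Now H_k = ker ∂_k / im ∂_{k+1}, so:

  H_1: rank ker ∂_1 − rank ∂_2 = (17 − 8) − 8 = 1, and the invariant factors of ∂_2 are all 1, so H_1 = Z.

H_1 ≅ Z.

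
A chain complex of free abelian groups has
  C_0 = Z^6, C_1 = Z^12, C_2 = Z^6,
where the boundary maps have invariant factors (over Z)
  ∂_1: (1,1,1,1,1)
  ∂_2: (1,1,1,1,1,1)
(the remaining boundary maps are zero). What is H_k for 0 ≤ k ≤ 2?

H_0 = Z,  H_1 = Z,  H_2 = 0.

H_0: b_0 = 6 − 0 − 5 = 1; torsion from ∂_1 factors > 1: none. So H_0 = Z.
H_1: b_1 = 12 − 5 − 6 = 1; torsion from ∂_2 factors > 1: none. So H_1 = Z.
H_2: b_2 = 6 − 6 − 0 = 0; torsion from ∂_3 factors > 1: none. So H_2 = 0.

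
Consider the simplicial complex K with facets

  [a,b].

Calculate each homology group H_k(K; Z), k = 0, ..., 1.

H_0 = Z,  H_1 = 0.

Take the total order a < b on the vertex set. Then K (dimension 1) consists of the simplices:

  0-simplices (2): a, b
  1-simplices (1): ab

so the chain groups are C_0 ≅ Z^2, C_1 ≅ Z^1.

∂_1: C_1 → C_0 is given by ∂[p,q] = [q] − [p].
The resulting 2×1 matrix has rank 1, and its Smith normal form has invariant factors (1).

Now H_k = ker ∂_k / im ∂_{k+1}, so:

  H_0: rank C_0 − rank ∂_1 = 2 − 1 = 1, and the invariant factors of ∂_1 are all 1, so H_0 ≅ Z.
  H_1: rank ker ∂_1 − rank ∂_2 = (1 − 1) − 0 = 0, and there is no ∂_2, so H_1 ≅ 0.

(K is a triangulation of the 1-simplex.)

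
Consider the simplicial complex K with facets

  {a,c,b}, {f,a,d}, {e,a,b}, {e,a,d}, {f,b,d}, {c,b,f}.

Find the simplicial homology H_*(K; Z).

We work with the vertex ordering a < b < c < d < e < f. The simplices of K, each written with vertices in increasing order, are:

  0-simplices (6): a, b, c, d, e, f
  1-simplices (12): ab, ac, ad, ae, af, bc, bd, be, bf, cf, de, df
  2-simplices (6): abc, abe, ade, adf, bcf, bdf

giving chain groups C_0 ≅ Z^6, C_1 ≅ Z^12, C_2 ≅ Z^6.

Boundary ∂_1: C_1 → C_0 is given by ∂[p,q] = [q] − [p].
This gives a 6×12 integer matrix of rank 5; reducing to Smith normal form yields diagonal entries (1,1,1,1,1).

The boundary map ∂_2: C_2 → C_1 acts by ∂[p,q,r] = [q,r] − [p,r] + [p,q]. For instance
  ∂bdf = df − bf + bd,
  ∂adf = df − af + ad.
The resulting 12×6 matrix has rank 6, and its Smith normal form has invariant factors (1,1,1,1,1,1).

Reading off H_k = ker ∂_k / im ∂_{k+1}:

  H_0: rank C_0 − rank ∂_1 = 6 − 5 = 1, and the invariant factors of ∂_1 are all 1, so H_0 = Z.
  H_1: rank ker ∂_1 − rank ∂_2 = (12 − 5) − 6 = 1, and the invariant factors of ∂_2 are all 1, so H_1 = Z.
  H_2: rank ker ∂_2 − rank ∂_3 = (6 − 6) − 0 = 0, and there is no ∂_3, so H_2 = 0.

As a check, the Euler characteristic is 6 − 12 + 6 = 0, which agrees with 1 − 1 + 0 = 0.

H_0 = Z,  H_1 = Z,  H_2 = 0.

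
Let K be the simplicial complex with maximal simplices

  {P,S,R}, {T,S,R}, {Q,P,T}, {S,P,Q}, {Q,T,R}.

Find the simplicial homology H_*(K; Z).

H_0 ≅ Z,  H_1 ≅ Z,  H_2 = 0.

Order the vertices as P < Q < R < S < T. Listing each simplex with vertices in this order, K has dimension 2 with simplices:

  0-simplices (5): P, Q, R, S, T
  1-simplices (10): PQ, PR, PS, PT, QR, QS, QT, RS, RT, ST
  2-simplices (5): PQS, PQT, PRS, QRT, RST

giving chain groups C_0 ≅ Z^5, C_1 ≅ Z^10, C_2 ≅ Z^5.

The boundary map ∂_1: C_1 → C_0 maps an edge to its endpoints' difference, ∂[p,q] = q − p.
This gives a 5×10 integer matrix of rank 4; reducing to Smith normal form yields diagonal entries (1,1,1,1).

The boundary map ∂_2: C_2 → C_1 sends each 2-simplex [p,q,r] to [q,r] − [p,r] + [p,q]. For instance
  ∂RST = ST − RT + RS,
  ∂PRS = RS − PS + PR.
The 10×5 boundary matrix has rank 5 and Smith normal form diag(1,1,1,1,1).

From H_k ≅ ker(∂_k) / im(∂_{k+1}) we obtain:

  H_0: rank C_0 − rank ∂_1 = 5 − 4 = 1, and the invariant factors of ∂_1 are all 1, so H_0 = Z.
  H_1: rank ker ∂_1 − rank ∂_2 = (10 − 4) − 5 = 1, and the invariant factors of ∂_2 are all 1, so H_1 = Z.
  H_2: rank ker ∂_2 − rank ∂_3 = (5 − 5) − 0 = 0, and there is no ∂_3, so H_2 = 0.

(K is a triangulation of the Möbius band.)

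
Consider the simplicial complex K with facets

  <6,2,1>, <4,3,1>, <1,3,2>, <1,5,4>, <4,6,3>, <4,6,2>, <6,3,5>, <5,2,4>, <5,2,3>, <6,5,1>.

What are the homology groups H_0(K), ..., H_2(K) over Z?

Take the total order 1 < 2 < 3 < 4 < 5 < 6 on the vertex set. Then K (dimension 2) consists of the simplices:

  0-simplices (6): [1], [2], [3], [4], [5], [6]
  1-simplices (15): [1,2], [1,3], [1,4], [1,5], [1,6], [2,3], [2,4], [2,5], [2,6], [3,4], [3,5], [3,6], [4,5], [4,6], [5,6]
  2-simplices (10): [1,2,3], [1,2,6], [1,3,4], [1,4,5], [1,5,6], [2,3,5], [2,4,5], [2,4,6], [3,4,6], [3,5,6]

Hence C_0 ≅ Z^6, C_1 ≅ Z^15, C_2 ≅ Z^10.

Boundary ∂_1: C_1 → C_0 sends each edge [p,q] (with p < q) to q − p.
The resulting 6×15 matrix has rank 5, and its Smith normal form has invariant factors (1,1,1,1,1).

The boundary map ∂_2: C_2 → C_1 sends each 2-simplex [p,q,r] to [q,r] − [p,r] + [p,q]. For instance
  ∂[1,4,5] = [4,5] − [1,5] + [1,4],
  ∂[2,4,6] = [4,6] − [2,6] + [2,4].
This gives a 15×10 integer matrix of rank 10; reducing to Smith normal form yields diagonal entries (1,1,1,1,1,1,1,1,1,2).

Now H_k = ker ∂_k / im ∂_{k+1}, so:

  H_0: rank C_0 − rank ∂_1 = 6 − 5 = 1, and the invariant factors of ∂_1 are all 1, so H_0 = Z.
  H_1: rank ker ∂_1 − rank ∂_2 = (15 − 5) − 10 = 0, and ∂_2 has invariant factor 2 > 1, so H_1 = Z/2.
  H_2: rank ker ∂_2 − rank ∂_3 = (10 − 10) − 0 = 0, and there is no ∂_3, so H_2 = 0.

As a check, the Euler characteristic is 6 − 15 + 10 = 1, which agrees with 1 − 0 + 0 = 1.
(K is a triangulation of the real projective plane RP^2.)

H_0 ≅ Z,  H_1 ≅ Z/2,  H_2 = 0.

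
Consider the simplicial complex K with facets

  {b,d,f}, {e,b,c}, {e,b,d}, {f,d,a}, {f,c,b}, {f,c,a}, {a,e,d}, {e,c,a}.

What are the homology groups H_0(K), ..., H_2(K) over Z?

Fix the vertex order a < b < c < d < e < f and write every simplex with vertices in increasing order. Then dim K = 2 and the simplices of K are:

  0-simplices (6): a, b, c, d, e, f
  1-simplices (12): ac, ad, ae, af, bc, bd, be, bf, ce, cf, de, df
  2-simplices (8): ace, acf, ade, adf, bce, bcf, bde, bdf

Hence C_0 ≅ Z^6, C_1 ≅ Z^12, C_2 ≅ Z^8.

Boundary ∂_1: C_1 → C_0 sends each edge [p,q] (with p < q) to q − p.
The resulting 6×12 matrix has rank 5, and its Smith normal form has invariant factors (1,1,1,1,1).

∂_2: C_2 → C_1 sends each 2-simplex [p,q,r] to [q,r] − [p,r] + [p,q]. For instance
  ∂acf = cf − af + ac,
  ∂ade = de − ae + ad.
As a 12×8 matrix over Z this has rank 7, with invariant factors (1,1,1,1,1,1,1).

From H_k ≅ ker(∂_k) / im(∂_{k+1}) we obtain:

  H_0: rank C_0 − rank ∂_1 = 6 − 5 = 1, and the invariant factors of ∂_1 are all 1, so H_0 = Z.
  H_1: rank ker ∂_1 − rank ∂_2 = (12 − 5) − 7 = 0, and the invariant factors of ∂_2 are all 1, so H_1 = 0.
  H_2: rank ker ∂_2 − rank ∂_3 = (8 − 7) − 0 = 1, and there is no ∂_3, so H_2 = Z.

(K is a triangulation of the 2-sphere S^2.)

H_0 ≅ Z,  H_1 = 0,  H_2 ≅ Z.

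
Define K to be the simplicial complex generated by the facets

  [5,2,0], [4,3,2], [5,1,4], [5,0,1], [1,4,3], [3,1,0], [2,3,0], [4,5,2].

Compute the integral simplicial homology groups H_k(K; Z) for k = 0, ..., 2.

H_0 = Z,  H_1 = 0,  H_2 = Z.

We work with the vertex ordering 0 < 1 < 2 < 3 < 4 < 5. The simplices of K, each written with vertices in increasing order, are:

  0-simplices (6): [0], [1], [2], [3], [4], [5]
  1-simplices (12): [0,1], [0,2], [0,3], [0,5], [1,3], [1,4], [1,5], [2,3], [2,4], [2,5], [3,4], [4,5]
  2-simplices (8): [0,1,3], [0,1,5], [0,2,3], [0,2,5], [1,3,4], [1,4,5], [2,3,4], [2,4,5]

so the chain groups are C_0 ≅ Z^6, C_1 ≅ Z^12, C_2 ≅ Z^8.

∂_1: C_1 → C_0 sends each edge [p,q] (with p < q) to q − p. For instance
  ∂[0,2] = [2] − [0].
The resulting 6×12 matrix has rank 5, and its Smith normal form has invariant factors (1,1,1,1,1).

Boundary ∂_2: C_2 → C_1 sends each 2-simplex [p,q,r] to [q,r] − [p,r] + [p,q]. For instance
  ∂[0,1,3] = [1,3] − [0,3] + [0,1],
  ∂[2,4,5] = [4,5] − [2,5] + [2,4].
The resulting 12×8 matrix has rank 7, and its Smith normal form has invariant factors (1,1,1,1,1,1,1).

From H_k ≅ ker(∂_k) / im(∂_{k+1}) we obtain:

  H_0: rank C_0 − rank ∂_1 = 6 − 5 = 1, and the invariant factors of ∂_1 are all 1, so H_0 = Z.
  H_1: rank ker ∂_1 − rank ∂_2 = (12 − 5) − 7 = 0, and the invariant factors of ∂_2 are all 1, so H_1 = 0.
  H_2: rank ker ∂_2 − rank ∂_3 = (8 − 7) − 0 = 1, and there is no ∂_3, so H_2 = Z.

As a check, the Euler characteristic is 6 − 12 + 8 = 2, which agrees with 1 − 0 + 1 = 2.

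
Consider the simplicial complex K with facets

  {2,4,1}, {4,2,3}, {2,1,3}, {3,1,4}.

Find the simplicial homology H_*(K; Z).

H_0 = Z,  H_1 = 0,  H_2 = Z.

Take the total order 1 < 2 < 3 < 4 on the vertex set. Then K (dimension 2) consists of the simplices:

  0-simplices (4): [1], [2], [3], [4]
  1-simplices (6): [1,2], [1,3], [1,4], [2,3], [2,4], [3,4]
  2-simplices (4): [1,2,3], [1,2,4], [1,3,4], [2,3,4]

giving chain groups C_0 ≅ Z^4, C_1 ≅ Z^6, C_2 ≅ Z^4.

∂_1: C_1 → C_0 maps an edge to its endpoints' difference, ∂[p,q] = q − p.
As a 4×6 matrix over Z this has rank 3, with invariant factors (1,1,1).

Boundary ∂_2: C_2 → C_1 maps a triangle to the signed sum of its edges. For instance
  ∂[2,3,4] = [3,4] − [2,4] + [2,3],
  ∂[1,2,3] = [2,3] − [1,3] + [1,2].
The resulting 6×4 matrix has rank 3, and its Smith normal form has invariant factors (1,1,1).

From H_k ≅ ker(∂_k) / im(∂_{k+1}) we obtain:

  H_0: rank C_0 − rank ∂_1 = 4 − 3 = 1, and the invariant factors of ∂_1 are all 1, so H_0 = Z.
  H_1: rank ker ∂_1 − rank ∂_2 = (6 − 3) − 3 = 0, and the invariant factors of ∂_2 are all 1, so H_1 = 0.
  H_2: rank ker ∂_2 − rank ∂_3 = (4 − 3) − 0 = 1, and there is no ∂_3, so H_2 = Z.

As a check, the Euler characteristic is 4 − 6 + 4 = 2, which agrees with 1 − 0 + 1 = 2.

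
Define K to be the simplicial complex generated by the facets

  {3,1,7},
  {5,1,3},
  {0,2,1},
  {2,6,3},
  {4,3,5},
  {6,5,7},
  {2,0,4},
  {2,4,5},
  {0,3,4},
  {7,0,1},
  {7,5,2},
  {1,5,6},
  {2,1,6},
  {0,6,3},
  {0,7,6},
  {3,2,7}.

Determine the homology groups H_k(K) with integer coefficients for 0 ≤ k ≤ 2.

Fix the vertex order 0 < 1 < 2 < 3 < 4 < 5 < 6 < 7 and write every simplex with vertices in increasing order. Then dim K = 2 and the simplices of K are:

  0-simplices (8): [0], [1], [2], [3], [4], [5], [6], [7]
  1-simplices (24): (24 of them)
  2-simplices (16): [0,1,2], [0,1,7], [0,2,4], [0,3,4], [0,3,6], [0,6,7], [1,2,6], [1,3,5], [1,3,7], [1,5,6], [2,3,6], [2,3,7], [2,4,5], [2,5,7], [3,4,5], [5,6,7]

Hence C_0 ≅ Z^8, C_1 ≅ Z^24, C_2 ≅ Z^16.

The boundary map ∂_1: C_1 → C_0 sends each edge [p,q] (with p < q) to q − p.
This gives a 8×24 integer matrix of rank 7; reducing to Smith normal form yields diagonal entries (1,1,1,1,1,1,1).

∂_2: C_2 → C_1 maps a triangle to the signed sum of its edges. For instance
  ∂[0,2,4] = [2,4] − [0,4] + [0,2],
  ∂[3,4,5] = [4,5] − [3,5] + [3,4].
This gives a 24×16 integer matrix of rank 15; reducing to Smith normal form yields diagonal entries (1,1,1,1,1,1,1,1,1,1,1,1,1,1,1).

Reading off H_k = ker ∂_k / im ∂_{k+1}:

  H_0: rank C_0 − rank ∂_1 = 8 − 7 = 1, and the invariant factors of ∂_1 are all 1, so H_0 ≅ Z.
  H_1: rank ker ∂_1 − rank ∂_2 = (24 − 7) − 15 = 2, and the invariant factors of ∂_2 are all 1, so H_1 ≅ Z^2.
  H_2: rank ker ∂_2 − rank ∂_3 = (16 − 15) − 0 = 1, and there is no ∂_3, so H_2 ≅ Z.

H_0 = Z,  H_1 = Z^2,  H_2 = Z.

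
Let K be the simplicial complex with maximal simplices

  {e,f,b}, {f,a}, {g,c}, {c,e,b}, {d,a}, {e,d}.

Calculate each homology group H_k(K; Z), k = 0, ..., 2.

H_0 = Z,  H_1 = Z,  H_2 = 0.

Order the vertices as a < b < c < d < e < f < g. Listing each simplex with vertices in this order, K has dimension 2 with simplices:

  0-simplices (7): a, b, c, d, e, f, g
  1-simplices (9): ad, af, bc, be, bf, ce, cg, de, ef
  2-simplices (2): bce, bef

giving chain groups C_0 ≅ Z^7, C_1 ≅ Z^9, C_2 ≅ Z^2.

∂_1: C_1 → C_0 maps an edge to its endpoints' difference, ∂[p,q] = q − p. For instance
  ∂be = e − b.
This gives a 7×9 integer matrix of rank 6; reducing to Smith normal form yields diagonal entries (1,1,1,1,1,1).

The boundary map ∂_2: C_2 → C_1 maps a triangle to the signed sum of its edges. For instance
  ∂bce = ce − be + bc,
  ∂bef = ef − bf + be.
As a 9×2 matrix over Z this has rank 2, with invariant factors (1,1).

From H_k ≅ ker(∂_k) / im(∂_{k+1}) we obtain:

  H_0: rank C_0 − rank ∂_1 = 7 − 6 = 1, and the invariant factors of ∂_1 are all 1, so H_0 ≅ Z.
  H_1: rank ker ∂_1 − rank ∂_2 = (9 − 6) − 2 = 1, and the invariant factors of ∂_2 are all 1, so H_1 ≅ Z.
  H_2: rank ker ∂_2 − rank ∂_3 = (2 − 2) − 0 = 0, and there is no ∂_3, so H_2 ≅ 0.

As a check, the Euler characteristic is 7 − 9 + 2 = 0, which agrees with 1 − 1 + 0 = 0.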